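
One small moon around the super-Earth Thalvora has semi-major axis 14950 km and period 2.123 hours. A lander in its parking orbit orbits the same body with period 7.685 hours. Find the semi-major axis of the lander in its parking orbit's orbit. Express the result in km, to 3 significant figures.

a₂ ≈ 35200 km

Kepler's third law: a³ ∝ T², so a₂ = a₁ (T₂/T₁)^(2/3).
T₂/T₁ = 3.620, (T₂/T₁)^(2/3) = 2.358.
a₂ = 14950 × 2.358 = 35250 km.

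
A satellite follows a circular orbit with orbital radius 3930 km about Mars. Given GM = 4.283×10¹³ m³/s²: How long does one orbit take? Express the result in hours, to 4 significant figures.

r = 3930 km = 3.930×10⁶ m.
Kepler's third law: T = 2π√(r³/μ) = 2π√((3.930×10⁶)³ / 4.283×10¹³).
r³/μ = 1.417×10⁶ s², so T = 2π × 1.190×10³ = 7.480×10³ s.
Converting: 7.480×10³ s ÷ 3600 = 2.078 hours.

T ≈ 2.078 hours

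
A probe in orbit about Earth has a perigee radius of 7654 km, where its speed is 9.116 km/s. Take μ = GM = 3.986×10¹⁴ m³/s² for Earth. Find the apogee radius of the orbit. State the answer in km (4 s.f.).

r_p = 7.654×10⁶ m.
Specific energy ε = v²/2 − μ/r = -1.053×10⁷ J/kg, so a = −μ/(2ε) = 1.893×10⁷ m.
The apsides satisfy r_p + r_a = 2a, so the apogee radius is 2a − r_p = 3.021×10⁷ m = 30212 km.

apogee radius ≈ 30210 km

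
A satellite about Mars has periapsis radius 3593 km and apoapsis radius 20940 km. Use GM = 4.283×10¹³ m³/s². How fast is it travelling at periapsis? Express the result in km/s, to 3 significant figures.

Semi-major axis a = (r_p + r_a)/2 = 12266 km = 1.227×10⁷ m.
Vis-viva: v² = μ(2/r − 1/a) = 4.283×10¹³ × (5.566×10⁻⁷ − 8.152×10⁻⁸) = 2.035×10⁷ m²/s².
v = 4511 m/s = 4.511 km/s.

v ≈ 4.51 km/s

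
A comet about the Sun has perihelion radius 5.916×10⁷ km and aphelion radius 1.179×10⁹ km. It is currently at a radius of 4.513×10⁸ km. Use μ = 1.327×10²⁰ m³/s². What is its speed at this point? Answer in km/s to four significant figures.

v ≈ 19.33 km/s

Semi-major axis a = (r_p + r_a)/2 = 6.1908×10⁸ km = 6.191×10¹¹ m.
Vis-viva: v² = μ(2/r − 1/a) = 1.327×10²⁰ × (4.432×10⁻¹² − 1.615×10⁻¹²) = 3.737×10⁸ m²/s².
v = 19330 m/s = 19.33 km/s.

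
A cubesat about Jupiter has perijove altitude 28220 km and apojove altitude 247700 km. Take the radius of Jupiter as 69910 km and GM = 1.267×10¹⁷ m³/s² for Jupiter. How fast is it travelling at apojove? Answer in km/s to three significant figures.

v ≈ 13.7 km/s

r_p = 69910 + 28220 = 98130 km = 9.8130×10⁷ m.
r_a = 69910 + 247700 = 317610 km = 3.1761×10⁸ m.
Semi-major axis a = (r_p + r_a)/2 = 2.0787×10⁵ km = 2.079×10⁸ m.
Vis-viva: v² = μ(2/r − 1/a) = 1.267×10¹⁷ × (6.297×10⁻⁹ − 4.811×10⁻⁹) = 1.883×10⁸ m²/s².
v = 13720 m/s = 13.72 km/s.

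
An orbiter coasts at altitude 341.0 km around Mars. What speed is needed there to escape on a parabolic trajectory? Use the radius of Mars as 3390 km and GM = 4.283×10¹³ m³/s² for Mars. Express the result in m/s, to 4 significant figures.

v_esc ≈ 4792 m/s

r = 3390 + 341.0 = 3731.0 km = 3.7310×10⁶ m.
Escape speed v_esc = √(2μ/r) = √(2 × 4.283×10¹³ / 3.731×10⁶) = √(2.296×10⁷) = 4792 m/s.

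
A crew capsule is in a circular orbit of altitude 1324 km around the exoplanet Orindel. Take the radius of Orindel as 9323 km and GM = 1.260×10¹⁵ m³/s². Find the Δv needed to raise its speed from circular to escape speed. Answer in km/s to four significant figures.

r = 9323 + 1324 = 10647 km = 1.0647×10⁷ m.
Circular speed v_c = √(μ/r) = 10880 m/s.
Escape speed v_esc = √(2μ/r) = √2 × v_c = 15380 m/s.
Δv = v_esc − v_c = 4506 m/s = 4.506 km/s.

Δv ≈ 4.506 km/s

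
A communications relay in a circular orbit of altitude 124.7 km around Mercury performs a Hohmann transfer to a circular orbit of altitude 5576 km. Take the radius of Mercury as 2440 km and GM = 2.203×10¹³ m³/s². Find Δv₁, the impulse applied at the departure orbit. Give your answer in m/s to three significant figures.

Δv ≈ 677 m/s

r₁ = 2440 + 124.7 = 2564.7 km = 2.5647×10⁶ m.
r₂ = 2440 + 5576 = 8016.0 km = 8.0160×10⁶ m.
Transfer ellipse a_t = (r₁ + r₂)/2 = 5.290×10⁶ m.
At r₁: circular v_c1 = √(μ/r₁) = 2931 m/s; transfer-periherm v_p = √[μ(2/r₁ − 1/a_t)] = 3608 m/s.
Δv₁ = v_p − v_c1 = 676.8 m/s.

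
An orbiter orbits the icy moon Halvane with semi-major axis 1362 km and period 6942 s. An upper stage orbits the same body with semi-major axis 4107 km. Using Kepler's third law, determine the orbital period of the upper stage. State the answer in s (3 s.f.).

Kepler's third law: T² ∝ a³, so T₂ = T₁ (a₂/a₁)^(3/2).
a₂/a₁ = 3.015, (a₂/a₁)^(3/2) = 5.236.
T₂ = 6942 × 5.236 = 36350 s.

T₂ ≈ 36400 s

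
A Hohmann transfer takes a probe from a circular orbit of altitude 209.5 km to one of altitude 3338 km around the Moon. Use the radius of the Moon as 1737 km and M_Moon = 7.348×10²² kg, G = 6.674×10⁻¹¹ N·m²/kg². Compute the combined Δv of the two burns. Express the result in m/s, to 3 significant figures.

μ = GM = 6.674×10⁻¹¹ × 7.348×10²² = 4.904×10¹² m³/s².
r₁ = 1737 + 209.5 = 1946.5 km = 1.9465×10⁶ m.
r₂ = 1737 + 3338 = 5075.0 km = 5.0750×10⁶ m.
Transfer ellipse a_t = (r₁ + r₂)/2 = 3.511×10⁶ m.
At r₁: circular v_c1 = √(μ/r₁) = 1587 m/s; transfer-perilune v_p = √[μ(2/r₁ − 1/a_t)] = 1908 m/s.
Δv₁ = v_p − v_c1 = 321.1 m/s.
At r₂: circular v_c2 = √(μ/r₂) = 983.0 m/s; transfer-apolune v_a = √[μ(2/r₂ − 1/a_t)] = 732.0 m/s.
Δv₂ = v_c2 − v_a = 251.1 m/s.
Total Δv = Δv₁ + Δv₂ = 572.2 m/s.

Δv_total ≈ 572 m/s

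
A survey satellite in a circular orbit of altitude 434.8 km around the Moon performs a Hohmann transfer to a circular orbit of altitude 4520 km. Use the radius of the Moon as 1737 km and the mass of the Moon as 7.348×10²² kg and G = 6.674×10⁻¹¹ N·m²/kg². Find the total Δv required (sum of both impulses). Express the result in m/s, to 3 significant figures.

μ = GM = 6.674×10⁻¹¹ × 7.348×10²² = 4.904×10¹² m³/s².
r₁ = 1737 + 434.8 = 2171.8 km = 2.1718×10⁶ m.
r₂ = 1737 + 4520 = 6257.0 km = 6.2570×10⁶ m.
Transfer ellipse a_t = (r₁ + r₂)/2 = 4.214×10⁶ m.
At r₁: circular v_c1 = √(μ/r₁) = 1503 m/s; transfer-perilune v_p = √[μ(2/r₁ − 1/a_t)] = 1831 m/s.
Δv₁ = v_p − v_c1 = 328.3 m/s.
At r₂: circular v_c2 = √(μ/r₂) = 885.3 m/s; transfer-apolune v_a = √[μ(2/r₂ − 1/a_t)] = 635.5 m/s.
Δv₂ = v_c2 − v_a = 249.8 m/s.
Total Δv = Δv₁ + Δv₂ = 578.1 m/s.

Δv_total ≈ 578 m/s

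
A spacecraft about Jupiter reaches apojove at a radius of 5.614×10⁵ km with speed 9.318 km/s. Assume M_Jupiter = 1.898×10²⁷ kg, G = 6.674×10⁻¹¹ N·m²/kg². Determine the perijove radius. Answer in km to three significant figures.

μ = GM = 6.674×10⁻¹¹ × 1.898×10²⁷ = 1.267×10¹⁷ m³/s².
r_a = 5.614×10⁸ m.
Specific energy ε = v²/2 − μ/r = -1.822×10⁸ J/kg, so a = −μ/(2ε) = 3.476×10⁸ m.
The apsides satisfy r_p + r_a = 2a, so the perijove radius is 2a − r_a = 1.337×10⁸ m = 1.3375×10⁵ km.

perijove radius ≈ 1.34×10⁵ km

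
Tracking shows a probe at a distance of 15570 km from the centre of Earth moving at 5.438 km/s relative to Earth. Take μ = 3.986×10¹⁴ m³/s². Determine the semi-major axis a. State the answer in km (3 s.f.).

a ≈ 18400 km

r = 1.557×10⁷ m.
Specific orbital energy ε = v²/2 − μ/r = (5438)²/2 − 3.986×10¹⁴/1.557×10⁷ = -1.081×10⁷ J/kg.
Since ε = −μ/(2a), a = −μ/(2ε) = 1.843×10⁷ m = 18429 km.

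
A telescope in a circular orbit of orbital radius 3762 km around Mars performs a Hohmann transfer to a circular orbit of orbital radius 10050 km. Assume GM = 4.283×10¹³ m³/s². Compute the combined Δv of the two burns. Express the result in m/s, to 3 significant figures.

r₁ = 3762 km = 3.762×10⁶ m.
r₂ = 10050 km = 1.005×10⁷ m.
Transfer ellipse a_t = (r₁ + r₂)/2 = 6.906×10⁶ m.
At r₁: circular v_c1 = √(μ/r₁) = 3374 m/s; transfer-periapsis v_p = √[μ(2/r₁ − 1/a_t)] = 4070 m/s.
Δv₁ = v_p − v_c1 = 696.2 m/s.
At r₂: circular v_c2 = √(μ/r₂) = 2064 m/s; transfer-apoapsis v_a = √[μ(2/r₂ − 1/a_t)] = 1524 m/s.
Δv₂ = v_c2 − v_a = 540.7 m/s.
Total Δv = Δv₁ + Δv₂ = 1237 m/s.

Δv_total ≈ 1240 m/s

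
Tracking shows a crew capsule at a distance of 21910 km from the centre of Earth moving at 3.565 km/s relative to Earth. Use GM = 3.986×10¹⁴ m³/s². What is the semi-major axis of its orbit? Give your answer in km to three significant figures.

r = 2.191×10⁷ m.
Vis-viva rearranged: 1/a = 2/r − v²/μ = 9.128×10⁻⁸ − 3.188×10⁻⁸ = 5.940×10⁻⁸ m⁻¹.
a = 1.684×10⁷ m = 16836 km.

a ≈ 16800 km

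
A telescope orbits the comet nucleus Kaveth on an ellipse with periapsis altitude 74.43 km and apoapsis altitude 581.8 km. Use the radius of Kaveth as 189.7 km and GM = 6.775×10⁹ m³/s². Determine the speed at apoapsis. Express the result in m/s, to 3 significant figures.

v ≈ 66.9 m/s

r_p = 189.7 + 74.43 = 264.13 km = 2.6413×10⁵ m.
r_a = 189.7 + 581.8 = 771.50 km = 7.7150×10⁵ m.
Semi-major axis a = (r_p + r_a)/2 = 517.82 km = 5.178×10⁵ m.
Vis-viva: v² = μ(2/r − 1/a) = 6.775×10⁹ × (2.592×10⁻⁶ − 1.931×10⁻⁶) = 4.479×10³ m²/s².
v = 66.93 m/s.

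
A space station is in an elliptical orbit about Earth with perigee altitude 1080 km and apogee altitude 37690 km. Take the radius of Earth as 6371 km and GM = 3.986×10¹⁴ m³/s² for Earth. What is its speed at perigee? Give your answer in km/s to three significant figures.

v ≈ 9.57 km/s

r_p = 6371 + 1080 = 7451.0 km = 7.4510×10⁶ m.
r_a = 6371 + 37690 = 44061 km = 4.4061×10⁷ m.
Semi-major axis a = (r_p + r_a)/2 = 25756 km = 2.576×10⁷ m.
Vis-viva: v² = μ(2/r − 1/a) = 3.986×10¹⁴ × (2.684×10⁻⁷ − 3.883×10⁻⁸) = 9.152×10⁷ m²/s².
v = 9566 m/s = 9.566 km/s.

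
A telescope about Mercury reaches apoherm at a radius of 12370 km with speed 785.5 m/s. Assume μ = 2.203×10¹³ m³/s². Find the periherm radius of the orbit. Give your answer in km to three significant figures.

r_a = 1.237×10⁷ m.
Specific energy ε = v²/2 − μ/r = -1.472×10⁶ J/kg, so a = −μ/(2ε) = 7.481×10⁶ m.
The apsides satisfy r_p + r_a = 2a, so the periherm radius is 2a − r_a = 2.592×10⁶ m = 2591.8 km.

periherm radius ≈ 2590 km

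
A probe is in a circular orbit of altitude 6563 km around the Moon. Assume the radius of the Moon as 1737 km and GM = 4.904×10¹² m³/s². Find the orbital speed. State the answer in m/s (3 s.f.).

v ≈ 769 m/s

r = 1737 + 6563 = 8300.0 km = 8.3000×10⁶ m.
For a circular orbit v = √(μ/r) = √(4.904×10¹² / 8.300×10⁶) = √(5.908×10⁵) = 768.7 m/s.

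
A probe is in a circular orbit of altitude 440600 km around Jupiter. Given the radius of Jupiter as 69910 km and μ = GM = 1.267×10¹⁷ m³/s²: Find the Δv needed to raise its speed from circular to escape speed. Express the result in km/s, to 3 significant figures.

r = 69910 + 440600 = 510510 km = 5.1051×10⁸ m.
Circular speed v_c = √(μ/r) = 15750 m/s.
Escape speed v_esc = √(2μ/r) = √2 × v_c = 22280 m/s.
Δv = v_esc − v_c = 6525 m/s = 6.525 km/s.

Δv ≈ 6.53 km/s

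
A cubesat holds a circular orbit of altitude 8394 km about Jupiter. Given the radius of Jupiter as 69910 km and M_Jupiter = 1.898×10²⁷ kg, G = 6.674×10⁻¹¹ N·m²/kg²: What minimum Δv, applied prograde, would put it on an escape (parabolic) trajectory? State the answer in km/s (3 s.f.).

Δv ≈ 16.7 km/s

μ = GM = 6.674×10⁻¹¹ × 1.898×10²⁷ = 1.267×10¹⁷ m³/s².
r = 69910 + 8394 = 78304 km = 7.8304×10⁷ m.
Circular speed v_c = √(μ/r) = 40220 m/s.
Escape speed v_esc = √(2μ/r) = √2 × v_c = 56880 m/s.
Δv = v_esc − v_c = 16660 m/s = 16.66 km/s.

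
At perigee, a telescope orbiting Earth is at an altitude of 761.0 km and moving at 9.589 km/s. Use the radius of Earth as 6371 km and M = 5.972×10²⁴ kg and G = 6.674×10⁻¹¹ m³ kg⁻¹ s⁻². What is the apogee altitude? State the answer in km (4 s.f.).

μ = GM = 6.674×10⁻¹¹ × 5.972×10²⁴ = 3.986×10¹⁴ m³/s².
r_p = 6371 + 761.0 = 7132.0 km = 7.132×10⁶ m.
Specific energy ε = v²/2 − μ/r = -9.910×10⁶ J/kg, so a = −μ/(2ε) = 2.011×10⁷ m.
The apsides satisfy r_p + r_a = 2a, so the apogee radius is 2a − r_p = 3.309×10⁷ m = 33085 km.
Apogee altitude = 33085 − 6371 = 26714 km.

apogee altitude ≈ 26710 km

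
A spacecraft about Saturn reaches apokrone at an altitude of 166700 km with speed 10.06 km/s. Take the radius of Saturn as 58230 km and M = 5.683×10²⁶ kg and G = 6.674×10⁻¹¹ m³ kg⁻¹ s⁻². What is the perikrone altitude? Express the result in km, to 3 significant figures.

μ = GM = 6.674×10⁻¹¹ × 5.683×10²⁶ = 3.793×10¹⁶ m³/s².
r_a = 58230 + 166700 = 2.2493×10⁵ km = 2.249×10⁸ m.
Specific energy ε = v²/2 − μ/r = -1.180×10⁸ J/kg, so a = −μ/(2ε) = 1.607×10⁸ m.
The apsides satisfy r_p + r_a = 2a, so the perikrone radius is 2a − r_a = 9.644×10⁷ m = 96439 km.
Perikrone altitude = 96439 − 58230 = 38209 km.

perikrone altitude ≈ 38200 km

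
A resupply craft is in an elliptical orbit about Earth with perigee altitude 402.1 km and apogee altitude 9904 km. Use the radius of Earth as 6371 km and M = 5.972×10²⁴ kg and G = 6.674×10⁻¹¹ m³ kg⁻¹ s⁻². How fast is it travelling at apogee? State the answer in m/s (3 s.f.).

v ≈ 3790 m/s

μ = GM = 6.674×10⁻¹¹ × 5.972×10²⁴ = 3.986×10¹⁴ m³/s².
r_p = 6371 + 402.1 = 6773.1 km = 6.7731×10⁶ m.
r_a = 6371 + 9904 = 16275 km = 1.6275×10⁷ m.
Semi-major axis a = (r_p + r_a)/2 = 11524 km = 1.152×10⁷ m.
Vis-viva: v² = μ(2/r − 1/a) = 3.986×10¹⁴ × (1.229×10⁻⁷ − 8.678×10⁻⁸) = 1.439×10⁷ m²/s².
v = 3794 m/s.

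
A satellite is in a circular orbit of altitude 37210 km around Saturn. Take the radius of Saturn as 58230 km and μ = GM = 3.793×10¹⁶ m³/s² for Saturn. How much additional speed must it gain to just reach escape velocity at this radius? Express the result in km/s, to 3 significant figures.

Δv ≈ 8.26 km/s

r = 58230 + 37210 = 95440 km = 9.5440×10⁷ m.
Circular speed v_c = √(μ/r) = 19940 m/s.
Escape speed v_esc = √(2μ/r) = √2 × v_c = 28190 m/s.
Δv = v_esc − v_c = 8258 m/s = 8.258 km/s.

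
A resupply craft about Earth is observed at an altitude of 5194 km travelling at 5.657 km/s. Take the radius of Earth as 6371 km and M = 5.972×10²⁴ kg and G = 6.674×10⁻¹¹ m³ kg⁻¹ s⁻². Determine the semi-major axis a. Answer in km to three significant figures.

a ≈ 10800 km

μ = GM = 6.674×10⁻¹¹ × 5.972×10²⁴ = 3.986×10¹⁴ m³/s².
r = 6371 + 5194 = 11565 km = 1.156×10⁷ m.
Vis-viva rearranged: 1/a = 2/r − v²/μ = 1.729×10⁻⁷ − 8.029×10⁻⁸ = 9.264×10⁻⁸ m⁻¹.
a = 1.079×10⁷ m = 10794 km.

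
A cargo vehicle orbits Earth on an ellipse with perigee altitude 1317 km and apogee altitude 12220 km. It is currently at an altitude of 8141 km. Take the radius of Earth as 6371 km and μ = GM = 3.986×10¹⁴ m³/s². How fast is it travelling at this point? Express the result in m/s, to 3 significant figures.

v ≈ 4960 m/s

r_p = 6371 + 1317 = 7688.0 km = 7.6880×10⁶ m.
r_a = 6371 + 12220 = 18591 km = 1.8591×10⁷ m.
r = 6371 + 8141 = 14512 km = 1.451×10⁷ m.
Semi-major axis a = (r_p + r_a)/2 = 13140 km = 1.314×10⁷ m.
Vis-viva: v² = μ(2/r − 1/a) = 3.986×10¹⁴ × (1.378×10⁻⁷ − 7.611×10⁻⁸) = 2.460×10⁷ m²/s².
v = 4960 m/s.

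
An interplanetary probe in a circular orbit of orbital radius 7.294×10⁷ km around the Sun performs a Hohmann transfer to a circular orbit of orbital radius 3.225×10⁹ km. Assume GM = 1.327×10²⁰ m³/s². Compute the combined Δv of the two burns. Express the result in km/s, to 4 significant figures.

Δv_total ≈ 22.06 km/s

r₁ = 7.294×10⁷ km = 7.294×10¹⁰ m.
r₂ = 3.225×10⁹ km = 3.225×10¹² m.
Transfer ellipse a_t = (r₁ + r₂)/2 = 1.649×10¹² m.
At r₁: circular v_c1 = √(μ/r₁) = 42650 m/s; transfer-perihelion v_p = √[μ(2/r₁ − 1/a_t)] = 59650 m/s.
Δv₁ = v_p − v_c1 = 17000 m/s.
At r₂: circular v_c2 = √(μ/r₂) = 6415 m/s; transfer-aphelion v_a = √[μ(2/r₂ − 1/a_t)] = 1349 m/s.
Δv₂ = v_c2 − v_a = 5066 m/s.
Total Δv = Δv₁ + Δv₂ = 22060 m/s = 22.06 km/s.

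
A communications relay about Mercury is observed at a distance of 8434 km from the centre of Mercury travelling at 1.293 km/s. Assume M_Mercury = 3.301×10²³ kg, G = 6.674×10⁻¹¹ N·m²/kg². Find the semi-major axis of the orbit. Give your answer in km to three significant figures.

μ = GM = 6.674×10⁻¹¹ × 3.301×10²³ = 2.203×10¹³ m³/s².
r = 8.434×10⁶ m.
Vis-viva rearranged: 1/a = 2/r − v²/μ = 2.371×10⁻⁷ − 7.589×10⁻⁸ = 1.612×10⁻⁷ m⁻¹.
a = 6.202×10⁶ m = 6201.6 km.

a ≈ 6200 km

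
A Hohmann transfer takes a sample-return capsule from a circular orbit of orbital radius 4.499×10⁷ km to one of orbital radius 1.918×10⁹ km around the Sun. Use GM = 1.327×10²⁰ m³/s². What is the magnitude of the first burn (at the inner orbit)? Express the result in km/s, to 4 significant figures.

r₁ = 4.499×10⁷ km = 4.499×10¹⁰ m.
r₂ = 1.918×10⁹ km = 1.918×10¹² m.
Transfer ellipse a_t = (r₁ + r₂)/2 = 9.815×10¹¹ m.
At r₁: circular v_c1 = √(μ/r₁) = 54310 m/s; transfer-perihelion v_p = √[μ(2/r₁ − 1/a_t)] = 75920 m/s.
Δv₁ = v_p − v_c1 = 21610 m/s.
= 21.61 km/s.

Δv ≈ 21.61 km/s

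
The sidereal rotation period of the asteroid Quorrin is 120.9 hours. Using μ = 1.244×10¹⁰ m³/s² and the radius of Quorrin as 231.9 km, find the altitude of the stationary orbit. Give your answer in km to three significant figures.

T = 120.9 hours = 4.352×10⁵ s.
A synchronous orbit has period T, so by Kepler's third law a = (μT²/4π²)^(1/3).
μT²/4π² = 1.244×10¹⁰ × (4.352×10⁵)² / 39.48 = 5.969×10¹⁹ m³.
a = 3.908×10⁶ m = 3908.2 km.
Altitude h = a − R = 3908.2 − 231.9 = 3676.3 km.

h_sync ≈ 3680 km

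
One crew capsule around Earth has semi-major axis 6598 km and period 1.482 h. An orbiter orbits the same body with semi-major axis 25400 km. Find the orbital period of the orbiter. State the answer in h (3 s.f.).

T₂ ≈ 11.2 h

Kepler's third law: T² ∝ a³, so T₂ = T₁ (a₂/a₁)^(3/2).
a₂/a₁ = 3.850, (a₂/a₁)^(3/2) = 7.553.
T₂ = 1.482 × 7.553 = 11.19 h.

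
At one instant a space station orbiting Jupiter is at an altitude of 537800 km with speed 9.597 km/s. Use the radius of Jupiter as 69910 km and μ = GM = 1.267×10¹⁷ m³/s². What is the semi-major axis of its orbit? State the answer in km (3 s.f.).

r = 69910 + 537800 = 6.0771×10⁵ km = 6.077×10⁸ m.
Specific orbital energy ε = v²/2 − μ/r = (9597)²/2 − 1.267×10¹⁷/6.077×10⁸ = -1.624×10⁸ J/kg.
Since ε = −μ/(2a), a = −μ/(2ε) = 3.900×10⁸ m = 3.9000×10⁵ km.

a ≈ 3.90×10⁵ km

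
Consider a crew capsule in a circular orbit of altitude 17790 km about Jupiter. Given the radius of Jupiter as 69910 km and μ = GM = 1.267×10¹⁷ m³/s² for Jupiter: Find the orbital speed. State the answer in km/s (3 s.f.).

r = 69910 + 17790 = 87700 km = 8.7700×10⁷ m.
For a circular orbit v = √(μ/r) = √(1.267×10¹⁷ / 8.770×10⁷) = √(1.445×10⁹) = 38010 m/s.
That is 38.01 km/s.

v ≈ 38.0 km/s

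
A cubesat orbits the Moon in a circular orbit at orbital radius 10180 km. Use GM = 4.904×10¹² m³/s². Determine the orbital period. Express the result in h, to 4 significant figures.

r = 10180 km = 1.018×10⁷ m.
Kepler's third law: T = 2π√(r³/μ) = 2π√((1.018×10⁷)³ / 4.904×10¹²).
r³/μ = 2.151×10⁸ s², so T = 2π × 1.467×10⁴ = 9.216×10⁴ s.
Converting: 9.216×10⁴ s ÷ 3600 = 25.60 h.

T ≈ 25.60 h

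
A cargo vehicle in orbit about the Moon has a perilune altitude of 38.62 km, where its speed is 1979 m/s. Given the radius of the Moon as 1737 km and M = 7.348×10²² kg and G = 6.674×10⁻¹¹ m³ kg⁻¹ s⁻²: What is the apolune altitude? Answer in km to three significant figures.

apolune altitude ≈ 2590 km

μ = GM = 6.674×10⁻¹¹ × 7.348×10²² = 4.904×10¹² m³/s².
r_p = 1737 + 38.62 = 1775.6 km = 1.776×10⁶ m.
Specific energy ε = v²/2 − μ/r = -8.037×10⁵ J/kg, so a = −μ/(2ε) = 3.051×10⁶ m.
The apsides satisfy r_p + r_a = 2a, so the apolune radius is 2a − r_p = 4.327×10⁶ m = 4326.5 km.
Apolune altitude = 4326.5 − 1737 = 2589.5 km.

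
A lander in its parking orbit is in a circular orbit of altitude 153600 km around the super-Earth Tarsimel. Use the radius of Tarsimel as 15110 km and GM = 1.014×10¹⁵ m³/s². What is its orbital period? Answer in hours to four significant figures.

T ≈ 120.1 hours

r = 15110 + 153600 = 168710 km = 1.6871×10⁸ m.
Kepler's third law: T = 2π√(r³/μ) = 2π√((1.687×10⁸)³ / 1.014×10¹⁵).
r³/μ = 4.736×10⁹ s², so T = 2π × 6.882×10⁴ = 4.324×10⁵ s.
Converting: 4.324×10⁵ s ÷ 3600 = 120.1 hours.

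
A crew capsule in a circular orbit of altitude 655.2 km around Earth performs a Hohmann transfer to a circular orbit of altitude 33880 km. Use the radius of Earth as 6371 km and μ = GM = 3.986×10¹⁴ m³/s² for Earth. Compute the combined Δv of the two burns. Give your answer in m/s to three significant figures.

r₁ = 6371 + 655.2 = 7026.2 km = 7.0262×10⁶ m.
r₂ = 6371 + 33880 = 40251 km = 4.0251×10⁷ m.
Transfer ellipse a_t = (r₁ + r₂)/2 = 2.364×10⁷ m.
At r₁: circular v_c1 = √(μ/r₁) = 7532 m/s; transfer-perigee v_p = √[μ(2/r₁ − 1/a_t)] = 9828 m/s.
Δv₁ = v_p − v_c1 = 2297 m/s.
At r₂: circular v_c2 = √(μ/r₂) = 3147 m/s; transfer-apogee v_a = √[μ(2/r₂ − 1/a_t)] = 1716 m/s.
Δv₂ = v_c2 − v_a = 1431 m/s.
Total Δv = Δv₁ + Δv₂ = 3728 m/s.

Δv_total ≈ 3730 m/s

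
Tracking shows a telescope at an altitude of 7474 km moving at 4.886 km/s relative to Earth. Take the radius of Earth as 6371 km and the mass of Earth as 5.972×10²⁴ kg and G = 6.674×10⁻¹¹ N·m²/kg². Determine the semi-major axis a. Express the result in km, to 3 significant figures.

μ = GM = 6.674×10⁻¹¹ × 5.972×10²⁴ = 3.986×10¹⁴ m³/s².
r = 6371 + 7474 = 13845 km = 1.384×10⁷ m.
Vis-viva rearranged: 1/a = 2/r − v²/μ = 1.445×10⁻⁷ − 5.990×10⁻⁸ = 8.456×10⁻⁸ m⁻¹.
a = 1.183×10⁷ m = 11826 km.

a ≈ 11800 km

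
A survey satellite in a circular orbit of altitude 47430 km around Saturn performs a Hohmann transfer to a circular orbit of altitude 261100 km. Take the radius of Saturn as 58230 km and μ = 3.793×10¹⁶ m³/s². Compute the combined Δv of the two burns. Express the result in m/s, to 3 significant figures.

r₁ = 58230 + 47430 = 105660 km = 1.0566×10⁸ m.
r₂ = 58230 + 261100 = 319330 km = 3.1933×10⁸ m.
Transfer ellipse a_t = (r₁ + r₂)/2 = 2.125×10⁸ m.
At r₁: circular v_c1 = √(μ/r₁) = 18950 m/s; transfer-perikrone v_p = √[μ(2/r₁ − 1/a_t)] = 23230 m/s.
Δv₁ = v_p − v_c1 = 4280 m/s.
At r₂: circular v_c2 = √(μ/r₂) = 10900 m/s; transfer-apokrone v_a = √[μ(2/r₂ − 1/a_t)] = 7685 m/s.
Δv₂ = v_c2 − v_a = 3213 m/s.
Total Δv = Δv₁ + Δv₂ = 7493 m/s.

Δv_total ≈ 7490 m/s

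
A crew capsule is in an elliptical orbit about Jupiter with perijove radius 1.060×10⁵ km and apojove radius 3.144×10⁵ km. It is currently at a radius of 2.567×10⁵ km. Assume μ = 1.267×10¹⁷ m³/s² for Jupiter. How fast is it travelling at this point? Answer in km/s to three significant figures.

Semi-major axis a = (r_p + r_a)/2 = 2.1020×10⁵ km = 2.102×10⁸ m.
Vis-viva: v² = μ(2/r − 1/a) = 1.267×10¹⁷ × (7.791×10⁻⁹ − 4.757×10⁻⁹) = 3.844×10⁸ m²/s².
v = 19610 m/s = 19.61 km/s.

v ≈ 19.6 km/s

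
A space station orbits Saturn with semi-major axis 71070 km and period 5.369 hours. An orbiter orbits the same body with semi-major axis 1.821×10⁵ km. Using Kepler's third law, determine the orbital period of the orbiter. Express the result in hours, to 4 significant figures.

Kepler's third law: T² ∝ a³, so T₂ = T₁ (a₂/a₁)^(3/2).
a₂/a₁ = 2.562, (a₂/a₁)^(3/2) = 4.101.
T₂ = 5.369 × 4.101 = 22.02 hours.

T₂ ≈ 22.02 hours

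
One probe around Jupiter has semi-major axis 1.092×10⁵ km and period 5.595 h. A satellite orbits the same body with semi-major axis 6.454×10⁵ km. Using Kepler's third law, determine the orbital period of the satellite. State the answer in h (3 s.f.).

Kepler's third law: T² ∝ a³, so T₂ = T₁ (a₂/a₁)^(3/2).
a₂/a₁ = 5.910, (a₂/a₁)^(3/2) = 14.37.
T₂ = 5.595 × 14.37 = 80.39 h.

T₂ ≈ 80.4 h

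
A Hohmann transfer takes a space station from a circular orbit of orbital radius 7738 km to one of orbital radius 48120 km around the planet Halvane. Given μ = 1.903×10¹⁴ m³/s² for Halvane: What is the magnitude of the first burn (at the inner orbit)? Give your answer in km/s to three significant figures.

Δv ≈ 1.55 km/s

r₁ = 7738 km = 7.738×10⁶ m.
r₂ = 48120 km = 4.812×10⁷ m.
Transfer ellipse a_t = (r₁ + r₂)/2 = 2.793×10⁷ m.
At r₁: circular v_c1 = √(μ/r₁) = 4959 m/s; transfer-periapsis v_p = √[μ(2/r₁ − 1/a_t)] = 6509 m/s.
Δv₁ = v_p − v_c1 = 1550 m/s.
= 1.550 km/s.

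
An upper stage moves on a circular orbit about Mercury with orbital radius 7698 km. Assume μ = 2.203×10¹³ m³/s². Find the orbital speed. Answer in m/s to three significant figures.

r = 7698 km = 7.698×10⁶ m.
For a circular orbit v = √(μ/r) = √(2.203×10¹³ / 7.698×10⁶) = √(2.862×10⁶) = 1692 m/s.

v ≈ 1690 m/s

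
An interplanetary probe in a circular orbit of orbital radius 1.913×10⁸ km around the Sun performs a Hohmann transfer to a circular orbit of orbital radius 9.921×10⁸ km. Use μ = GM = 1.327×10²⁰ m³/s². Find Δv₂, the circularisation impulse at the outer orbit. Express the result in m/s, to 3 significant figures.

Δv ≈ 4990 m/s

r₁ = 1.913×10⁸ km = 1.913×10¹¹ m.
r₂ = 9.921×10⁸ km = 9.921×10¹¹ m.
Transfer ellipse a_t = (r₁ + r₂)/2 = 5.917×10¹¹ m.
At r₁: circular v_c1 = √(μ/r₁) = 26340 m/s; transfer-perihelion v_p = √[μ(2/r₁ − 1/a_t)] = 34100 m/s.
At r₂: circular v_c2 = √(μ/r₂) = 11570 m/s; transfer-aphelion v_a = √[μ(2/r₂ − 1/a_t)] = 6576 m/s.
Δv₂ = v_c2 − v_a = 4989 m/s.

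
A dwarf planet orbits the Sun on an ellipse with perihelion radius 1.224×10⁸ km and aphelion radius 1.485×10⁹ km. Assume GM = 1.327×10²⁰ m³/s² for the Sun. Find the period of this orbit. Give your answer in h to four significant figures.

T ≈ 109200 h

Semi-major axis a = (r_p + r_a)/2 = (1.2240×10⁸ + 1.4850×10⁹)/2 = 8.0370×10⁸ km = 8.037×10¹¹ m.
By Kepler's third law T = 2π√(a³/μ) = 2π × 6.255×10⁷ = 3.930×10⁸ s.
= 1.092×10⁵ h.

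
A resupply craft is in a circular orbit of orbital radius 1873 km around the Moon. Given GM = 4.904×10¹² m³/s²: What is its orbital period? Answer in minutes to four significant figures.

T ≈ 121.2 minutes

r = 1873 km = 1.873×10⁶ m.
Kepler's third law: T = 2π√(r³/μ) = 2π√((1.873×10⁶)³ / 4.904×10¹²).
r³/μ = 1.340×10⁶ s², so T = 2π × 1.158×10³ = 7.273×10³ s.
Converting: 7.273×10³ s ÷ 60.00 = 121.2 minutes.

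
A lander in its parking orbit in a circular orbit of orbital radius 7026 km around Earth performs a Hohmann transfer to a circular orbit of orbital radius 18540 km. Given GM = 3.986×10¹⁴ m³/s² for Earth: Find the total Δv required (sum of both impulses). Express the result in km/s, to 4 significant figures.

r₁ = 7026 km = 7.026×10⁶ m.
r₂ = 18540 km = 1.854×10⁷ m.
Transfer ellipse a_t = (r₁ + r₂)/2 = 1.278×10⁷ m.
At r₁: circular v_c1 = √(μ/r₁) = 7532 m/s; transfer-perigee v_p = √[μ(2/r₁ − 1/a_t)] = 9071 m/s.
Δv₁ = v_p − v_c1 = 1539 m/s.
At r₂: circular v_c2 = √(μ/r₂) = 4637 m/s; transfer-apogee v_a = √[μ(2/r₂ − 1/a_t)] = 3438 m/s.
Δv₂ = v_c2 − v_a = 1199 m/s.
Total Δv = Δv₁ + Δv₂ = 2738 m/s = 2.738 km/s.

Δv_total ≈ 2.738 km/s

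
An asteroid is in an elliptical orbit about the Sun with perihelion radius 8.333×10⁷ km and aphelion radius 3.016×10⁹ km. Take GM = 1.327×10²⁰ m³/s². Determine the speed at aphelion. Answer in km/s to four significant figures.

v ≈ 1.538 km/s

Semi-major axis a = (r_p + r_a)/2 = 1.5497×10⁹ km = 1.550×10¹² m.
Vis-viva: v² = μ(2/r − 1/a) = 1.327×10²⁰ × (6.631×10⁻¹³ − 6.453×10⁻¹³) = 2.366×10⁶ m²/s².
v = 1538 m/s = 1.538 km/s.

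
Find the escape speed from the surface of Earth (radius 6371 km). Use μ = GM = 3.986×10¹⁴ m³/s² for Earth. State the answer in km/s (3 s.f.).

v_esc ≈ 11.2 km/s

r = R = 6.371×10⁶ m.
Escape speed v_esc = √(2μ/r) = √(2 × 3.986×10¹⁴ / 6.371×10⁶) = √(1.251×10⁸) = 11190 m/s.
= 11.19 km/s.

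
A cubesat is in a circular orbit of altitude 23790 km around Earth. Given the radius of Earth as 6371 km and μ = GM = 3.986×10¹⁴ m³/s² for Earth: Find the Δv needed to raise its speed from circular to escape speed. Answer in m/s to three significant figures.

r = 6371 + 23790 = 30161 km = 3.0161×10⁷ m.
Circular speed v_c = √(μ/r) = 3635 m/s.
Escape speed v_esc = √(2μ/r) = √2 × v_c = 5141 m/s.
Δv = v_esc − v_c = 1506 m/s.

Δv ≈ 1510 m/s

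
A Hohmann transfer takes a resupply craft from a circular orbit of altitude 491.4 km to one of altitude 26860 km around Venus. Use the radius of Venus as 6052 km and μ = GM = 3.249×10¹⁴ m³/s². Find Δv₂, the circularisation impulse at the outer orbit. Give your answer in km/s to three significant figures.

Δv ≈ 1.33 km/s

r₁ = 6052 + 491.4 = 6543.4 km = 6.5434×10⁶ m.
r₂ = 6052 + 26860 = 32912 km = 3.2912×10⁷ m.
Transfer ellipse a_t = (r₁ + r₂)/2 = 1.973×10⁷ m.
At r₁: circular v_c1 = √(μ/r₁) = 7046 m/s; transfer-periapsis v_p = √[μ(2/r₁ − 1/a_t)] = 9101 m/s.
At r₂: circular v_c2 = √(μ/r₂) = 3142 m/s; transfer-apoapsis v_a = √[μ(2/r₂ − 1/a_t)] = 1810 m/s.
Δv₂ = v_c2 − v_a = 1332 m/s.
= 1.332 km/s.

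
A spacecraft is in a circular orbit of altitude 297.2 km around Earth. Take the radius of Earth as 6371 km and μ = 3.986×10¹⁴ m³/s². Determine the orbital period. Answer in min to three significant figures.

r = 6371 + 297.2 = 6668.2 km = 6.6682×10⁶ m.
Kepler's third law: T = 2π√(r³/μ) = 2π√((6.668×10⁶)³ / 3.986×10¹⁴).
r³/μ = 7.439×10⁵ s², so T = 2π × 8.625×10² = 5.419×10³ s.
Converting: 5.419×10³ s ÷ 60.00 = 90.32 min.

T ≈ 90.3 min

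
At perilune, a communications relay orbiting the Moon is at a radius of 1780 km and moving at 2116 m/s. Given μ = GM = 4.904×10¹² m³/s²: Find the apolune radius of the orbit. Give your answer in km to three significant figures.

apolune radius ≈ 7720 km

r_p = 1.780×10⁶ m.
Specific energy ε = v²/2 − μ/r = -5.163×10⁵ J/kg, so a = −μ/(2ε) = 4.749×10⁶ m.
The apsides satisfy r_p + r_a = 2a, so the apolune radius is 2a − r_p = 7.718×10⁶ m = 7717.8 km.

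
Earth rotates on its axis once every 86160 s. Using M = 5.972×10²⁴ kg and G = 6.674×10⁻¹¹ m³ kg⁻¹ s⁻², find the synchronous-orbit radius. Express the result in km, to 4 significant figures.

r_sync ≈ 42160 km

μ = GM = 6.674×10⁻¹¹ × 5.972×10²⁴ = 3.986×10¹⁴ m³/s².
A synchronous orbit has period T, so by Kepler's third law a = (μT²/4π²)^(1/3).
μT²/4π² = 3.986×10¹⁴ × (8.616×10⁴)² / 39.48 = 7.495×10²² m³.
a = 4.216×10⁷ m = 42162 km.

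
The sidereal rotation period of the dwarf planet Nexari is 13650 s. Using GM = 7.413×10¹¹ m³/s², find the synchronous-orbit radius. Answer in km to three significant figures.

A synchronous orbit has period T, so by Kepler's third law a = (μT²/4π²)^(1/3).
μT²/4π² = 7.413×10¹¹ × (1.365×10⁴)² / 39.48 = 3.499×10¹⁸ m³.
a = 1.518×10⁶ m = 1518.1 km.

r_sync ≈ 1520 km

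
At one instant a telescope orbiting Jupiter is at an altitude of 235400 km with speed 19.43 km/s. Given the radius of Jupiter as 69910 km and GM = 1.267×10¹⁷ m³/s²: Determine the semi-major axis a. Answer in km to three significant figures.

a ≈ 2.80×10⁵ km

r = 69910 + 235400 = 3.0531×10⁵ km = 3.053×10⁸ m.
Specific orbital energy ε = v²/2 − μ/r = (19430)²/2 − 1.267×10¹⁷/3.053×10⁸ = -2.262×10⁸ J/kg.
Since ε = −μ/(2a), a = −μ/(2ε) = 2.800×10⁸ m = 2.8003×10⁵ km.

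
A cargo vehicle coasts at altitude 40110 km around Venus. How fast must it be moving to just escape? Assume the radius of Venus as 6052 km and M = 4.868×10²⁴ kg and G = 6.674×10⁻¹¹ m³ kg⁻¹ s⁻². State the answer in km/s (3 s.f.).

μ = GM = 6.674×10⁻¹¹ × 4.868×10²⁴ = 3.249×10¹⁴ m³/s².
r = 6052 + 40110 = 46162 km = 4.6162×10⁷ m.
Escape speed v_esc = √(2μ/r) = √(2 × 3.249×10¹⁴ / 4.616×10⁷) = √(1.408×10⁷) = 3752 m/s.
= 3.752 km/s.

v_esc ≈ 3.75 km/s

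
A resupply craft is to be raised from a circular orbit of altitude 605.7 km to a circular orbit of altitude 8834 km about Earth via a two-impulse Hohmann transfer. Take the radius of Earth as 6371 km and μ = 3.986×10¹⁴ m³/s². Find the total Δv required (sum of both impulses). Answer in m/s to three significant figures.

r₁ = 6371 + 605.7 = 6976.7 km = 6.9767×10⁶ m.
r₂ = 6371 + 8834 = 15205 km = 1.5205×10⁷ m.
Transfer ellipse a_t = (r₁ + r₂)/2 = 1.109×10⁷ m.
At r₁: circular v_c1 = √(μ/r₁) = 7559 m/s; transfer-perigee v_p = √[μ(2/r₁ − 1/a_t)] = 8850 m/s.
Δv₁ = v_p − v_c1 = 1292 m/s.
At r₂: circular v_c2 = √(μ/r₂) = 5120 m/s; transfer-apogee v_a = √[μ(2/r₂ − 1/a_t)] = 4061 m/s.
Δv₂ = v_c2 − v_a = 1059 m/s.
Total Δv = Δv₁ + Δv₂ = 2351 m/s.

Δv_total ≈ 2350 m/s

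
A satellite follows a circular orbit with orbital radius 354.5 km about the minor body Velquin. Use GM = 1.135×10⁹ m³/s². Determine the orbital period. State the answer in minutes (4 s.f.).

r = 354.5 km = 3.545×10⁵ m.
Kepler's third law: T = 2π√(r³/μ) = 2π√((3.545×10⁵)³ / 1.135×10⁹).
r³/μ = 3.925×10⁷ s², so T = 2π × 6.265×10³ = 3.936×10⁴ s.
Converting: 3.936×10⁴ s ÷ 60.00 = 656.1 minutes.

T ≈ 656.1 minutes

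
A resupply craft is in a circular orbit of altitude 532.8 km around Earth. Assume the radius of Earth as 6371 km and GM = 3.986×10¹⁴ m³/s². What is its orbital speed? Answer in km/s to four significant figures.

r = 6371 + 532.8 = 6903.8 km = 6.9038×10⁶ m.
For a circular orbit v = √(μ/r) = √(3.986×10¹⁴ / 6.904×10⁶) = √(5.774×10⁷) = 7598 m/s.
That is 7.598 km/s.

v ≈ 7.598 km/s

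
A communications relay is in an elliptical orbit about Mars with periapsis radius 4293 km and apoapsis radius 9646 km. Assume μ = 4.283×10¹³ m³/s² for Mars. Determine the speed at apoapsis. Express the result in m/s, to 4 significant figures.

v ≈ 1654 m/s

Semi-major axis a = (r_p + r_a)/2 = 6969.5 km = 6.970×10⁶ m.
Vis-viva: v² = μ(2/r − 1/a) = 4.283×10¹³ × (2.073×10⁻⁷ − 1.435×10⁻⁷) = 2.735×10⁶ m²/s².
v = 1654 m/s.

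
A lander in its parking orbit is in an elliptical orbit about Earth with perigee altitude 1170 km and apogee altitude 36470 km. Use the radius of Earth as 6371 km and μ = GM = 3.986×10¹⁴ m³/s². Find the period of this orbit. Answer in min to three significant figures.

r_p = 6371 + 1170 = 7541.0 km = 7.5410×10⁶ m.
r_a = 6371 + 36470 = 42841 km = 4.2841×10⁷ m.
Semi-major axis a = (r_p + r_a)/2 = (7541.0 + 42841)/2 = 25191 km = 2.519×10⁷ m.
By Kepler's third law T = 2π√(a³/μ) = 2π × 6.333×10³ = 3.979×10⁴ s.
= 663.2 min.

T ≈ 663 min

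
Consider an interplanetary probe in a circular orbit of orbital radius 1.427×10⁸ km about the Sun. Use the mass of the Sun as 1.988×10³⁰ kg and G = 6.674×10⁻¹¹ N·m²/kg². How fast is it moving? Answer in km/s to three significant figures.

v ≈ 30.5 km/s

μ = GM = 6.674×10⁻¹¹ × 1.988×10³⁰ = 1.327×10²⁰ m³/s².
r = 1.427×10⁸ km = 1.427×10¹¹ m.
For a circular orbit v = √(μ/r) = √(1.327×10²⁰ / 1.427×10¹¹) = √(9.298×10⁸) = 30490 m/s.
That is 30.49 km/s.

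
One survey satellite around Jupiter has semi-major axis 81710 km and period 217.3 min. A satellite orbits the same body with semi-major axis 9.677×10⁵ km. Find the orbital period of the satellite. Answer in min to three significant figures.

T₂ ≈ 8860 min

Kepler's third law: T² ∝ a³, so T₂ = T₁ (a₂/a₁)^(3/2).
a₂/a₁ = 11.84, (a₂/a₁)^(3/2) = 40.76.
T₂ = 217.3 × 40.76 = 8856 min.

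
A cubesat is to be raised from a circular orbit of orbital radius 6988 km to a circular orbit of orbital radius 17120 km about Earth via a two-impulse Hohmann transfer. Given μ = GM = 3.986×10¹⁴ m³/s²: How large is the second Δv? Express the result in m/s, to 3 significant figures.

Δv ≈ 1150 m/s

r₁ = 6988 km = 6.988×10⁶ m.
r₂ = 17120 km = 1.712×10⁷ m.
Transfer ellipse a_t = (r₁ + r₂)/2 = 1.205×10⁷ m.
At r₁: circular v_c1 = √(μ/r₁) = 7553 m/s; transfer-perigee v_p = √[μ(2/r₁ − 1/a_t)] = 9001 m/s.
At r₂: circular v_c2 = √(μ/r₂) = 4825 m/s; transfer-apogee v_a = √[μ(2/r₂ − 1/a_t)] = 3674 m/s.
Δv₂ = v_c2 − v_a = 1151 m/s.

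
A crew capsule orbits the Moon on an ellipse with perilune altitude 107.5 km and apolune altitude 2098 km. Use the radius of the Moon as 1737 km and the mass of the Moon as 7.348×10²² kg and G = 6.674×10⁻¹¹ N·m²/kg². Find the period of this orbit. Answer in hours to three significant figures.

T ≈ 3.77 hours

μ = GM = 6.674×10⁻¹¹ × 7.348×10²² = 4.904×10¹² m³/s².
r_p = 1737 + 107.5 = 1844.5 km = 1.8445×10⁶ m.
r_a = 1737 + 2098 = 3835.0 km = 3.8350×10⁶ m.
Semi-major axis a = (r_p + r_a)/2 = (1844.5 + 3835.0)/2 = 2839.8 km = 2.840×10⁶ m.
By Kepler's third law T = 2π√(a³/μ) = 2π × 2.161×10³ = 1.358×10⁴ s.
= 3.772 hours.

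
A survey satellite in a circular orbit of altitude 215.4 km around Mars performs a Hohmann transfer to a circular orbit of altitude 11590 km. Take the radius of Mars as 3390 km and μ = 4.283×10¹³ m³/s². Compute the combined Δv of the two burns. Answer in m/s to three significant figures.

r₁ = 3390 + 215.4 = 3605.4 km = 3.6054×10⁶ m.
r₂ = 3390 + 11590 = 14980 km = 1.4980×10⁷ m.
Transfer ellipse a_t = (r₁ + r₂)/2 = 9.293×10⁶ m.
At r₁: circular v_c1 = √(μ/r₁) = 3447 m/s; transfer-periapsis v_p = √[μ(2/r₁ − 1/a_t)] = 4376 m/s.
Δv₁ = v_p − v_c1 = 929.4 m/s.
At r₂: circular v_c2 = √(μ/r₂) = 1691 m/s; transfer-apoapsis v_a = √[μ(2/r₂ − 1/a_t)] = 1053 m/s.
Δv₂ = v_c2 − v_a = 637.7 m/s.
Total Δv = Δv₁ + Δv₂ = 1567 m/s.

Δv_total ≈ 1570 m/s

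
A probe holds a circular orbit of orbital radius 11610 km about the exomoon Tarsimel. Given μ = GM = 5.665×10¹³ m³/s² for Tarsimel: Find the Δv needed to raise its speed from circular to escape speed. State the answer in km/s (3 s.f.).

Δv ≈ 0.915 km/s

r = 11610 km = 1.161×10⁷ m.
Circular speed v_c = √(μ/r) = 2209 m/s.
Escape speed v_esc = √(2μ/r) = √2 × v_c = 3124 m/s.
Δv = v_esc − v_c = 915.0 m/s = 0.915 km/s.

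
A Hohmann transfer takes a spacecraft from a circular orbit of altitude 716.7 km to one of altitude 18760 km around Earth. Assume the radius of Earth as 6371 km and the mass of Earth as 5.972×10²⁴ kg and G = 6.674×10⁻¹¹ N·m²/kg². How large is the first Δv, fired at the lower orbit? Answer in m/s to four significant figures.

Δv ≈ 1867 m/s

μ = GM = 6.674×10⁻¹¹ × 5.972×10²⁴ = 3.986×10¹⁴ m³/s².
r₁ = 6371 + 716.7 = 7087.7 km = 7.0877×10⁶ m.
r₂ = 6371 + 18760 = 25131 km = 2.5131×10⁷ m.
Transfer ellipse a_t = (r₁ + r₂)/2 = 1.611×10⁷ m.
At r₁: circular v_c1 = √(μ/r₁) = 7499 m/s; transfer-perigee v_p = √[μ(2/r₁ − 1/a_t)] = 9366 m/s.
Δv₁ = v_p − v_c1 = 1867 m/s.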